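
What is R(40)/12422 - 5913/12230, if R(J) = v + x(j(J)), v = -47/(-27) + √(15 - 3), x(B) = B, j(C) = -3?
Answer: -991800271/2050934310 + √3/6211 ≈ -0.48331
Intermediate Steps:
v = 47/27 + 2*√3 (v = -47*(-1/27) + √12 = 47/27 + 2*√3 ≈ 5.2048)
R(J) = -34/27 + 2*√3 (R(J) = (47/27 + 2*√3) - 3 = -34/27 + 2*√3)
R(40)/12422 - 5913/12230 = (-34/27 + 2*√3)/12422 - 5913/12230 = (-34/27 + 2*√3)*(1/12422) - 5913*1/12230 = (-17/167697 + √3/6211) - 5913/12230 = -991800271/2050934310 + √3/6211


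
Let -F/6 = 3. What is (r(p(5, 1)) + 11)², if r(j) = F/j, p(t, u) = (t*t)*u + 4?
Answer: 90601/841 ≈ 107.73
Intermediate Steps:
F = -18 (F = -6*3 = -18)
p(t, u) = 4 + u*t² (p(t, u) = t²*u + 4 = u*t² + 4 = 4 + u*t²)
r(j) = -18/j
(r(p(5, 1)) + 11)² = (-18/(4 + 1*5²) + 11)² = (-18/(4 + 1*25) + 11)² = (-18/(4 + 25) + 11)² = (-18/29 + 11)² = (301/29)² = 90601/841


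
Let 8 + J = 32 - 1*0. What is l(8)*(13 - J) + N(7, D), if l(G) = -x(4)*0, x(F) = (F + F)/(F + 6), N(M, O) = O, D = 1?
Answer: 1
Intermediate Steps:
J = 24 (J = -8 + (32 - 1*0) = -8 + (32 + 0) = -8 + 32 = 24)
x(F) = 2*F/(6 + F) (x(F) = (2*F)/(6 + F) = 2*F/(6 + F))
l(G) = 0 (l(G) = -2*4/(6 + 4)*0 = -2*4/10*0 = -1*⅘*0 = -⅘*0 = 0)
l(8)*(13 - J) + N(7, D) = 0*(13 - 1*24) + 1 = 0*(13 - 24) + 1 = 0*(-11) + 1 = 0 + 1 = 1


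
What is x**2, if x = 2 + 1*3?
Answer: 25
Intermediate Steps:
x = 5 (x = 2 + 3 = 5)
x**2 = 5**2 = 25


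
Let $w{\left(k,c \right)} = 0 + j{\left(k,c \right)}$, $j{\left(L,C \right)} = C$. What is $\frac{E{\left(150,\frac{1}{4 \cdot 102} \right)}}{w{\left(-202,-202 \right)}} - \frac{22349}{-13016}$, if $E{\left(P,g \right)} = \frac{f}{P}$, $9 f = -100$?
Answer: $\frac{60958739}{35494632} \approx 1.7174$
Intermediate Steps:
$f = - \frac{100}{9}$ ($f = \frac{1}{9} \left(-100\right) = - \frac{100}{9} \approx -11.111$)
$w{\left(k,c \right)} = c$ ($w{\left(k,c \right)} = 0 + c = c$)
$E{\left(P,g \right)} = - \frac{100}{9 P}$
$\frac{E{\left(150,\frac{1}{4 \cdot 102} \right)}}{w{\left(-202,-202 \right)}} - \frac{22349}{-13016} = \frac{\left(- \frac{100}{9}\right) \frac{1}{150}}{-202} - \frac{22349}{-13016} = \left(- \frac{100}{9}\right) \frac{1}{150} \left(- \frac{1}{202}\right) - - \frac{22349}{13016} = \left(- \frac{2}{27}\right) \left(- \frac{1}{202}\right) + \frac{22349}{13016} = \frac{1}{2727} + \frac{22349}{13016} = \frac{60958739}{35494632}$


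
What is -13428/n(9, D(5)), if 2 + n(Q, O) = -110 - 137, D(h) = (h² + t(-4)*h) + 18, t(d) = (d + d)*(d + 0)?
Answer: 4476/83 ≈ 53.928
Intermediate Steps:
t(d) = 2*d² (t(d) = (2*d)*d = 2*d²)
D(h) = 18 + h² + 32*h (D(h) = (h² + (2*(-4)²)*h) + 18 = (h² + (2*16)*h) + 18 = (h² + 32*h) + 18 = 18 + h² + 32*h)
n(Q, O) = -249 (n(Q, O) = -2 + (-110 - 137) = -2 - 247 = -249)
-13428/n(9, D(5)) = -13428/(-249) = -13428*(-1/249) = 4476/83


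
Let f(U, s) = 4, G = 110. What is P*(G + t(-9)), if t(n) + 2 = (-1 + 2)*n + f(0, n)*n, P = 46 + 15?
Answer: 3843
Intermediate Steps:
P = 61
t(n) = -2 + 5*n (t(n) = -2 + ((-1 + 2)*n + 4*n) = -2 + (1*n + 4*n) = -2 + (n + 4*n) = -2 + 5*n)
P*(G + t(-9)) = 61*(110 + (-2 + 5*(-9))) = 61*(110 + (-2 - 45)) = 61*(110 - 47) = 61*63 = 3843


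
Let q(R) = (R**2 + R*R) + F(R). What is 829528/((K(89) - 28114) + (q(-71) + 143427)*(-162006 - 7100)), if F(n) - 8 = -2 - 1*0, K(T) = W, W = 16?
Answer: -14813/463577423 ≈ -3.1954e-5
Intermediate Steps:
K(T) = 16
F(n) = 6 (F(n) = 8 + (-2 - 1*0) = 8 + (-2 + 0) = 8 - 2 = 6)
q(R) = 6 + 2*R**2 (q(R) = (R**2 + R*R) + 6 = (R**2 + R**2) + 6 = 2*R**2 + 6 = 6 + 2*R**2)
829528/((K(89) - 28114) + (q(-71) + 143427)*(-162006 - 7100)) = 829528/((16 - 28114) + ((6 + 2*(-71)**2) + 143427)*(-162006 - 7100)) = 829528/(-28098 + ((6 + 2*5041) + 143427)*(-169106)) = 829528/(-28098 + ((6 + 10082) + 143427)*(-169106)) = 829528/(-28098 + (10088 + 143427)*(-169106)) = 829528/(-28098 + 153515*(-169106)) = 829528/(-28098 - 25960307590) = 829528/(-25960335688) = 829528*(-1/25960335688) = -14813/463577423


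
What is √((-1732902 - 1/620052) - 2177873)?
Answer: I*√375888521836838913/310026 ≈ 1977.6*I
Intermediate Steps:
√((-1732902 - 1/620052) - 2177873) = √(-1074489350905/620052 - 2177873) = √(-2424883860301/620052) = I*√375888521836838913/310026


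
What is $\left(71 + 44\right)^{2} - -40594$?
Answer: $53819$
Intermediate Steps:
$\left(71 + 44\right)^{2} - -40594 = 115^{2} + 40594 = 13225 + 40594 = 53819$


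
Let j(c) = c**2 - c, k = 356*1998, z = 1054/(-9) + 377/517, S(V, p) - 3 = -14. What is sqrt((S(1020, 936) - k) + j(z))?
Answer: I*sqrt(15104145229841)/4653 ≈ 835.25*I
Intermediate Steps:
S(V, p) = -11 (S(V, p) = 3 - 14 = -11)
z = -541525/4653 (z = 1054*(-1/9) + 377*(1/517) = -1054/9 + 377/517 = -541525/4653 ≈ -116.38)
k = 711288
sqrt((S(1020, 936) - k) + j(z)) = sqrt((-11 - 1*711288) - 541525*(-1 - 541525/4653)/4653) = sqrt((-11 - 711288) - 541525/4653*(-546178/4653)) = sqrt(-711299 + 295769041450/21650409) = sqrt(-15104145229841/21650409) = I*sqrt(15104145229841)/4653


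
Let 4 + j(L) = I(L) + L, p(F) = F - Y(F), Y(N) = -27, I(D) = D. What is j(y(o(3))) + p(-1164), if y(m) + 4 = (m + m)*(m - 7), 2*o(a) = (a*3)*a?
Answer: -798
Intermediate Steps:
o(a) = 3*a²/2 (o(a) = ((a*3)*a)/2 = ((3*a)*a)/2 = (3*a²)/2 = 3*a²/2)
p(F) = 27 + F (p(F) = F - 1*(-27) = F + 27 = 27 + F)
y(m) = -4 + 2*m*(-7 + m) (y(m) = -4 + (m + m)*(m - 7) = -4 + (2*m)*(-7 + m) = -4 + 2*m*(-7 + m))
j(L) = -4 + 2*L (j(L) = -4 + (L + L) = -4 + 2*L)
j(y(o(3))) + p(-1164) = (-4 + 2*(-4 - 21*3² + 2*((3/2)*3²)²)) + (27 - 1164) = (-4 + 2*(-4 - 21*9 + 2*((3/2)*9)²)) - 1137 = (-4 + 2*(-4 - 14*27/2 + 2*(27/2)²)) - 1137 = (-4 + 2*(-4 - 189 + 2*(729/4))) - 1137 = (-4 + 2*(-4 - 189 + 729/2)) - 1137 = (-4 + 2*(343/2)) - 1137 = (-4 + 343) - 1137 = 339 - 1137 = -798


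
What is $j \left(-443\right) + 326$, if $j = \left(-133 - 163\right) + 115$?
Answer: $80509$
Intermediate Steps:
$j = -181$ ($j = -296 + 115 = -181$)
$j \left(-443\right) + 326 = \left(-181\right) \left(-443\right) + 326 = 80183 + 326 = 80509$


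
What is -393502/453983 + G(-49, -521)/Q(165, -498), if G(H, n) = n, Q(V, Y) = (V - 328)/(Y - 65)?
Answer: -133227796335/73999229 ≈ -1800.4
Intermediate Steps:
Q(V, Y) = (-328 + V)/(-65 + Y)
-393502/453983 + G(-49, -521)/Q(165, -498) = -393502/453983 - 521*(-65 - 498)/(-328 + 165) = -393502*1/453983 - 521/(-163/(-563)) = -393502/453983 - 521/((-1/563*(-163))) = -393502/453983 - 521/163/563 = -393502/453983 - 521*563/163 = -393502/453983 - 293323/163 = -133227796335/73999229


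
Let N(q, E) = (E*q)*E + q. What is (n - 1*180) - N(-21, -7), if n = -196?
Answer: 674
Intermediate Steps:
N(q, E) = q + q*E**2 (N(q, E) = q*E**2 + q = q + q*E**2)
(n - 1*180) - N(-21, -7) = (-196 - 1*180) - (-21)*(1 + (-7)**2) = (-196 - 180) - (-21)*(1 + 49) = -376 - (-21)*50 = -376 - 1*(-1050) = -376 + 1050 = 674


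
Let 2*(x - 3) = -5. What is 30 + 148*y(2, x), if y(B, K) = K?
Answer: 104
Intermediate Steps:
x = ½ (x = 3 + (½)*(-5) = 3 - 5/2 = ½ ≈ 0.50000)
30 + 148*y(2, x) = 30 + 148*(½) = 30 + 74 = 104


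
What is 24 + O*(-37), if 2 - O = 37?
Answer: 1319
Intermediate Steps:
O = -35 (O = 2 - 1*37 = 2 - 37 = -35)
24 + O*(-37) = 24 - 35*(-37) = 24 + 1295 = 1319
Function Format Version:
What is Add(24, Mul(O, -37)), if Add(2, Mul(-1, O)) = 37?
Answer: 1319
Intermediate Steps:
O = -35 (O = Add(2, Mul(-1, 37)) = Add(2, -37) = -35)
Add(24, Mul(O, -37)) = Add(24, Mul(-35, -37)) = Add(24, 1295) = 1319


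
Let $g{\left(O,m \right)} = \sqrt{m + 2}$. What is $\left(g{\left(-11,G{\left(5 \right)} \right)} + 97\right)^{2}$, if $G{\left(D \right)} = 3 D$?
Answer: $\left(97 + \sqrt{17}\right)^{2} \approx 10226.0$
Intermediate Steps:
$g{\left(O,m \right)} = \sqrt{2 + m}$
$\left(g{\left(-11,G{\left(5 \right)} \right)} + 97\right)^{2} = \left(\sqrt{2 + 3 \cdot 5} + 97\right)^{2} = \left(\sqrt{2 + 15} + 97\right)^{2} = \left(\sqrt{17} + 97\right)^{2} = \left(97 + \sqrt{17}\right)^{2}$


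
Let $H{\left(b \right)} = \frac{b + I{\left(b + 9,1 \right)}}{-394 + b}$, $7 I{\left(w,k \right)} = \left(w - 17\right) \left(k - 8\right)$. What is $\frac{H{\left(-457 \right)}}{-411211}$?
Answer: $\frac{8}{349940561} \approx 2.2861 \cdot 10^{-8}$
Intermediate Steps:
$I{\left(w,k \right)} = \frac{\left(-17 + w\right) \left(-8 + k\right)}{7}$ ($I{\left(w,k \right)} = \frac{\left(w - 17\right) \left(k - 8\right)}{7} = \frac{\left(-17 + w\right) \left(-8 + k\right)}{7}$)
$H{\left(b \right)} = \frac{8}{-394 + b}$ ($H{\left(b \right)} = \frac{b + \left(\frac{136}{7} - \frac{17}{7} - \frac{8 \left(b + 9\right)}{7} + \frac{1}{7} \cdot 1 \left(b + 9\right)\right)}{-394 + b} = \frac{b + \left(\frac{136}{7} - \frac{17}{7} - \frac{8 \left(9 + b\right)}{7} + \frac{1}{7} \cdot 1 \left(9 + b\right)\right)}{-394 + b} = \frac{b + \left(\frac{136}{7} - \frac{17}{7} - \left(\frac{72}{7} + \frac{8 b}{7}\right) + \left(\frac{9}{7} + \frac{b}{7}\right)\right)}{-394 + b} = \frac{b - \left(-8 + b\right)}{-394 + b} = \frac{8}{-394 + b}$)
$\frac{H{\left(-457 \right)}}{-411211} = \frac{8 \frac{1}{-394 - 457}}{-411211} = \frac{8}{-851} \left(- \frac{1}{411211}\right) = 8 \left(- \frac{1}{851}\right) \left(- \frac{1}{411211}\right) = \left(- \frac{8}{851}\right) \left(- \frac{1}{411211}\right) = \frac{8}{349940561}$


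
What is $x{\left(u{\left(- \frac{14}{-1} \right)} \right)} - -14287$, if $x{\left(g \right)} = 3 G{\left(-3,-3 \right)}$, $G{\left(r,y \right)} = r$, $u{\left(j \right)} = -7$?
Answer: $14278$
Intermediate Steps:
$x{\left(g \right)} = -9$ ($x{\left(g \right)} = 3 \left(-3\right) = -9$)
$x{\left(u{\left(- \frac{14}{-1} \right)} \right)} - -14287 = -9 - -14287 = -9 + 14287 = 14278$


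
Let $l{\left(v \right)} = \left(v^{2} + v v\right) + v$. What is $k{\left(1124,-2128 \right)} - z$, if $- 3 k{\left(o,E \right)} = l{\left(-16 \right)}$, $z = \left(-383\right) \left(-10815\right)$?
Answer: $- \frac{12426931}{3} \approx -4.1423 \cdot 10^{6}$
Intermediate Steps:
$z = 4142145$
$l{\left(v \right)} = v + 2 v^{2}$ ($l{\left(v \right)} = \left(v^{2} + v^{2}\right) + v = 2 v^{2} + v = v + 2 v^{2}$)
$k{\left(o,E \right)} = - \frac{496}{3}$ ($k{\left(o,E \right)} = - \frac{\left(-16\right) \left(1 + 2 \left(-16\right)\right)}{3} = - \frac{\left(-16\right) \left(1 - 32\right)}{3} = - \frac{\left(-16\right) \left(-31\right)}{3} = \left(- \frac{1}{3}\right) 496 = - \frac{496}{3}$)
$k{\left(1124,-2128 \right)} - z = - \frac{496}{3} - 4142145 = - \frac{12426931}{3}$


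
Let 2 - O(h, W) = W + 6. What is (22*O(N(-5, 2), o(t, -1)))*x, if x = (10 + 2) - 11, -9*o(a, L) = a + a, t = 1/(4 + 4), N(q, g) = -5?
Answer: -1573/18 ≈ -87.389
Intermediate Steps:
t = ⅛ (t = 1/8 = ⅛ ≈ 0.12500)
o(a, L) = -2*a/9 (o(a, L) = -(a + a)/9 = -2*a/9)
O(h, W) = -4 - W (O(h, W) = 2 - (W + 6) = 2 - (6 + W) = 2 + (-6 - W) = -4 - W)
x = 1 (x = 12 - 11 = 1)
(22*O(N(-5, 2), o(t, -1)))*x = (22*(-4 - (-2)/(9*8)))*1 = (22*(-4 - 1*(-1/36)))*1 = (22*(-4 + 1/36))*1 = (22*(-143/36))*1 = -1573/18*1 = -1573/18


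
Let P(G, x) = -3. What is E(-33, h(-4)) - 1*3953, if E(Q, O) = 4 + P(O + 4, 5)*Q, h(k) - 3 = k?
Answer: -3850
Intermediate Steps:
h(k) = 3 + k
E(Q, O) = 4 - 3*Q
E(-33, h(-4)) - 1*3953 = (4 - 3*(-33)) - 1*3953 = (4 + 99) - 3953 = 103 - 3953 = -3850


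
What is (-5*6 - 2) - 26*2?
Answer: -84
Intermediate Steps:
(-5*6 - 2) - 26*2 = (-30 - 2) - 52 = -32 - 52 = -84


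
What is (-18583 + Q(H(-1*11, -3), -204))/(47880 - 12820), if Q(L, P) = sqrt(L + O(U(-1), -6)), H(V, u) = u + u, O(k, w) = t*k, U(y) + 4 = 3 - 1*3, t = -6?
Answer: -18583/35060 + 3*sqrt(2)/35060 ≈ -0.52991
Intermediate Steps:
U(y) = -4 (U(y) = -4 + (3 - 1*3) = -4 + (3 - 3) = -4 + 0 = -4)
O(k, w) = -6*k
H(V, u) = 2*u
Q(L, P) = sqrt(24 + L) (Q(L, P) = sqrt(L - 6*(-4)) = sqrt(L + 24) = sqrt(24 + L))
(-18583 + Q(H(-1*11, -3), -204))/(47880 - 12820) = (-18583 + sqrt(24 + 2*(-3)))/(47880 - 12820) = (-18583 + sqrt(24 - 6))/35060 = (-18583 + sqrt(18))*(1/35060) = (-18583 + 3*sqrt(2))*(1/35060) = -18583/35060 + 3*sqrt(2)/35060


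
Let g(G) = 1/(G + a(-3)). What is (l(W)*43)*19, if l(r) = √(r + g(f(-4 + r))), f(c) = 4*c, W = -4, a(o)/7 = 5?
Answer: 817*I*√33/3 ≈ 1564.4*I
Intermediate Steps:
a(o) = 35 (a(o) = 7*5 = 35)
g(G) = 1/(35 + G) (g(G) = 1/(G + 35) = 1/(35 + G))
l(r) = √(r + 1/(19 + 4*r)) (l(r) = √(r + 1/(35 + 4*(-4 + r))) = √(r + 1/(35 + (-16 + 4*r))) = √(r + 1/(19 + 4*r)))
(l(W)*43)*19 = (√((1 - 4*(19 + 4*(-4)))/(19 + 4*(-4)))*43)*19 = (√((1 - 4*(19 - 16))/(19 - 16))*43)*19 = (√((1 - 4*3)/3)*43)*19 = (√((1 - 12)/3)*43)*19 = (√((⅓)*(-11))*43)*19 = (√(-11/3)*43)*19 = ((I*√33/3)*43)*19 = (43*I*√33/3)*19 = 817*I*√33/3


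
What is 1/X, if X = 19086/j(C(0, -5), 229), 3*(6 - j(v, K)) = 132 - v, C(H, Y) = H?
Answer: -19/9543 ≈ -0.0019910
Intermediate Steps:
j(v, K) = -38 + v/3 (j(v, K) = 6 - (132 - v)/3 = 6 + (-44 + v/3) = -38 + v/3)
X = -9543/19 (X = 19086/(-38 + (⅓)*0) = 19086/(-38 + 0) = 19086/(-38) = 19086*(-1/38) = -9543/19 ≈ -502.26)
1/X = 1/(-9543/19) = -19/9543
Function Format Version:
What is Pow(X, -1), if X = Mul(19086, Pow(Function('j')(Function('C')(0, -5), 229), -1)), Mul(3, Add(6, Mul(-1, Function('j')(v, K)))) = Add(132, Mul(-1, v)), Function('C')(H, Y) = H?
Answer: Rational(-19, 9543) ≈ -0.0019910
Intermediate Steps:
Function('j')(v, K) = Add(-38, Mul(Rational(1, 3), v)) (Function('j')(v, K) = Add(6, Mul(Rational(-1, 3), Add(132, Mul(-1, v)))) = Add(6, Add(-44, Mul(Rational(1, 3), v))) = Add(-38, Mul(Rational(1, 3), v)))
X = Rational(-9543, 19) (X = Mul(19086, Pow(Add(-38, Mul(Rational(1, 3), 0)), -1)) = Mul(19086, Pow(Add(-38, 0), -1)) = Mul(19086, Pow(-38, -1)) = Mul(19086, Rational(-1, 38)) = Rational(-9543, 19) ≈ -502.26)
Pow(X, -1) = Pow(Rational(-9543, 19), -1) = Rational(-19, 9543)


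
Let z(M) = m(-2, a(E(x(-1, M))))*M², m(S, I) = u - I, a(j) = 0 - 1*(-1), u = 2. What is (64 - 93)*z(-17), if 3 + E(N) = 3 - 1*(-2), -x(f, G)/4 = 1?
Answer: -8381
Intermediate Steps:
x(f, G) = -4 (x(f, G) = -4*1 = -4)
E(N) = 2 (E(N) = -3 + (3 - 1*(-2)) = -3 + (3 + 2) = -3 + 5 = 2)
a(j) = 1 (a(j) = 0 + 1 = 1)
m(S, I) = 2 - I
z(M) = M² (z(M) = (2 - 1*1)*M² = (2 - 1)*M² = 1*M² = M²)
(64 - 93)*z(-17) = (64 - 93)*(-17)² = -29*289 = -8381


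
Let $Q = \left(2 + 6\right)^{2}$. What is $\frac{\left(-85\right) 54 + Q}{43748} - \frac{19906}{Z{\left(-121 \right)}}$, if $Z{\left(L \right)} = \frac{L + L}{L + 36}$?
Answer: $- \frac{18505787193}{2646754} \approx -6991.9$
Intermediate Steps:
$Z{\left(L \right)} = \frac{2 L}{36 + L}$
$Q = 64$ ($Q = 8^{2} = 64$)
$\frac{\left(-85\right) 54 + Q}{43748} - \frac{19906}{Z{\left(-121 \right)}} = \frac{\left(-85\right) 54 + 64}{43748} - \frac{19906}{2 \left(-121\right) \frac{1}{36 - 121}} = \left(-4590 + 64\right) \frac{1}{43748} - \frac{19906}{2 \left(-121\right) \frac{1}{-85}} = \left(-4526\right) \frac{1}{43748} - \frac{19906}{2 \left(-121\right) \left(- \frac{1}{85}\right)} = - \frac{2263}{21874} - \frac{19906}{\frac{242}{85}} = - \frac{2263}{21874} - \frac{846005}{121} = - \frac{18505787193}{2646754}$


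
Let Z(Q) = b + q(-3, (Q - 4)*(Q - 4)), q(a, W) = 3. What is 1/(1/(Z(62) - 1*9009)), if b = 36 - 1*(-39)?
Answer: -8931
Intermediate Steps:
b = 75 (b = 36 + 39 = 75)
Z(Q) = 78 (Z(Q) = 75 + 3 = 78)
1/(1/(Z(62) - 1*9009)) = 1/(1/(78 - 1*9009)) = 1/(1/(78 - 9009)) = 1/(1/(-8931)) = 1/(-1/8931) = -8931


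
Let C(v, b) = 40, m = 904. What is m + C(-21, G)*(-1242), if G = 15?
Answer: -48776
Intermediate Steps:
m + C(-21, G)*(-1242) = 904 + 40*(-1242) = 904 - 49680 = -48776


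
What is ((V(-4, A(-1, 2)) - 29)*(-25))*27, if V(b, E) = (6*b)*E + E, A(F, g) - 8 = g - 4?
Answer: 112725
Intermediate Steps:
A(F, g) = 4 + g (A(F, g) = 8 + (g - 4) = 8 + (-4 + g) = 4 + g)
V(b, E) = E + 6*E*b (V(b, E) = 6*E*b + E = E + 6*E*b)
((V(-4, A(-1, 2)) - 29)*(-25))*27 = (((4 + 2)*(1 + 6*(-4)) - 29)*(-25))*27 = ((6*(1 - 24) - 29)*(-25))*27 = ((6*(-23) - 29)*(-25))*27 = ((-138 - 29)*(-25))*27 = -167*(-25)*27 = 4175*27 = 112725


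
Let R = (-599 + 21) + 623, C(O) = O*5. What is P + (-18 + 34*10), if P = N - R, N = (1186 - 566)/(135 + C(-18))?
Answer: 2617/9 ≈ 290.78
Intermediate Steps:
C(O) = 5*O
R = 45 (R = -578 + 623 = 45)
N = 124/9 (N = (1186 - 566)/(135 + 5*(-18)) = 620/(135 - 90) = 620/45 = 620*(1/45) = 124/9 ≈ 13.778)
P = -281/9 (P = 124/9 - 1*45 = 124/9 - 45 = -281/9 ≈ -31.222)
P + (-18 + 34*10) = -281/9 + (-18 + 34*10) = -281/9 + (-18 + 340) = -281/9 + 322 = 2617/9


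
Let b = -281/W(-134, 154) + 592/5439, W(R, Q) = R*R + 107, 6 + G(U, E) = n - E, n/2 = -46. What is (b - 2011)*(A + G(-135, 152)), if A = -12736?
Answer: 23112838486540/885087 ≈ 2.6114e+7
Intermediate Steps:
n = -92 (n = 2*(-46) = -92)
G(U, E) = -98 - E (G(U, E) = -6 + (-92 - E) = -98 - E)
W(R, Q) = 107 + R² (W(R, Q) = R² + 107 = 107 + R²)
b = 82567/885087 (b = -281/(107 + (-134)²) + 592/5439 = -281/(107 + 17956) + 592*(1/5439) = -281/18063 + 16/147 = 82567/885087 ≈ 0.093287)
(b - 2011)*(A + G(-135, 152)) = (82567/885087 - 2011)*(-12736 + (-98 - 1*152)) = -1779827390*(-12736 + (-98 - 152))/885087 = -1779827390*(-12736 - 250)/885087 = -1779827390/885087*(-12986) = 23112838486540/885087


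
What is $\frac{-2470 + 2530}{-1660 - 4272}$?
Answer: $- \frac{15}{1483} \approx -0.010115$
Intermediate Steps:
$\frac{-2470 + 2530}{-1660 - 4272} = \frac{60}{-1660 - 4272} = \frac{60}{-5932} = 60 \left(- \frac{1}{5932}\right) = - \frac{15}{1483}$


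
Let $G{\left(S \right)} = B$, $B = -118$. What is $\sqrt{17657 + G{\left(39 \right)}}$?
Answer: $\sqrt{17539} \approx 132.43$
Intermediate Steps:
$G{\left(S \right)} = -118$
$\sqrt{17657 + G{\left(39 \right)}} = \sqrt{17657 - 118} = \sqrt{17539}$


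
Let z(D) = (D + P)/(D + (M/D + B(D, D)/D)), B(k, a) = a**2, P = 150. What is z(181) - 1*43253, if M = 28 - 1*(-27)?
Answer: -2836342070/65577 ≈ -43252.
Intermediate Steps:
M = 55 (M = 28 + 27 = 55)
z(D) = (150 + D)/(2*D + 55/D) (z(D) = (D + 150)/(D + (55/D + D**2/D)) = (150 + D)/(D + (55/D + D)) = (150 + D)/(D + (D + 55/D)) = (150 + D)/(2*D + 55/D))
z(181) - 1*43253 = 181*(150 + 181)/(55 + 2*181**2) - 1*43253 = 181*331/(55 + 2*32761) - 43253 = 181*331/(55 + 65522) - 43253 = 181*331/65577 - 43253 = 181*(1/65577)*331 - 43253 = 59911/65577 - 43253 = -2836342070/65577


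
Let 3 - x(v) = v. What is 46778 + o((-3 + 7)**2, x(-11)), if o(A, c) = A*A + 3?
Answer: 47037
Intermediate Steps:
x(v) = 3 - v
o(A, c) = 3 + A**2 (o(A, c) = A**2 + 3 = 3 + A**2)
46778 + o((-3 + 7)**2, x(-11)) = 46778 + (3 + ((-3 + 7)**2)**2) = 46778 + (3 + (4**2)**2) = 46778 + (3 + 16**2) = 46778 + (3 + 256) = 46778 + 259 = 47037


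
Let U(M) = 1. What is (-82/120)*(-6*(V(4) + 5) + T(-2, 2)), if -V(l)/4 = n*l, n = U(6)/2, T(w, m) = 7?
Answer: -205/12 ≈ -17.083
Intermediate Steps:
n = 1/2 ≈ 0.50000
V(l) = -2*l
(-82/120)*(-6*(V(4) + 5) + T(-2, 2)) = (-82/120)*(-6*(-2*4 + 5) + 7) = (-82*1/120)*(-6*(-8 + 5) + 7) = -41*(-6*(-3) + 7)/60 = -41*(18 + 7)/60 = -41/60*25 = -205/12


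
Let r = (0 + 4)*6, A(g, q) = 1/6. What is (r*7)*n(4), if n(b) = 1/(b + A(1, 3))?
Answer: 1008/25 ≈ 40.320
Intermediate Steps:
A(g, q) = ⅙
n(b) = 1/(⅙ + b) (n(b) = 1/(b + ⅙) = 1/(⅙ + b))
r = 24 (r = 4*6 = 24)
(r*7)*n(4) = (24*7)*(6/(1 + 6*4)) = 168*(6/(1 + 24)) = 168*(6/25) = 1008/25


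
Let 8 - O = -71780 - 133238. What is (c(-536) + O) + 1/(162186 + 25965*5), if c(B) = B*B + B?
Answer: 143606921647/292011 ≈ 4.9179e+5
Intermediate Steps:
c(B) = B + B² (c(B) = B² + B = B + B²)
O = 205026 (O = 8 - (-71780 - 133238) = 8 - 1*(-205018) = 8 + 205018 = 205026)
(c(-536) + O) + 1/(162186 + 25965*5) = (-536*(1 - 536) + 205026) + 1/(162186 + 25965*5) = (-536*(-535) + 205026) + 1/(162186 + 129825) = (286760 + 205026) + 1/292011 = 491786 + 1/292011 = 143606921647/292011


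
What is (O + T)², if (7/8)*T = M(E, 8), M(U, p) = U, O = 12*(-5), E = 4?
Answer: 150544/49 ≈ 3072.3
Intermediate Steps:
O = -60
T = 32/7 (T = (8/7)*4 = 32/7 ≈ 4.5714)
(O + T)² = (-60 + 32/7)² = (-388/7)² = 150544/49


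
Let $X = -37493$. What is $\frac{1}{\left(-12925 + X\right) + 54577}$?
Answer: $\frac{1}{4159} \approx 0.00024044$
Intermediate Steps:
$\frac{1}{\left(-12925 + X\right) + 54577} = \frac{1}{\left(-12925 - 37493\right) + 54577} = \frac{1}{-50418 + 54577} = \frac{1}{4159}$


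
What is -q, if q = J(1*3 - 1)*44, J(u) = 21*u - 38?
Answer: -176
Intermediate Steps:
J(u) = -38 + 21*u
q = 176 (q = (-38 + 21*(1*3 - 1))*44 = (-38 + 21*(3 - 1))*44 = (-38 + 21*2)*44 = (-38 + 42)*44 = 4*44 = 176)
-q = -1*176 = -176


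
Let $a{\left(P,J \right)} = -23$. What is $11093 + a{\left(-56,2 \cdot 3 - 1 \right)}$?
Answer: $11070$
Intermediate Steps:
$11093 + a{\left(-56,2 \cdot 3 - 1 \right)} = 11093 - 23 = 11070$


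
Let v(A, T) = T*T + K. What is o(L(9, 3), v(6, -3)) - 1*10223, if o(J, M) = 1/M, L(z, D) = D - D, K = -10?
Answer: -10224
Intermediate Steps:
L(z, D) = 0
v(A, T) = -10 + T**2 (v(A, T) = T*T - 10 = T**2 - 10 = -10 + T**2)
o(L(9, 3), v(6, -3)) - 1*10223 = 1/(-10 + (-3)**2) - 1*10223 = 1/(-10 + 9) - 10223 = 1/(-1) - 10223 = -1 - 10223 = -10224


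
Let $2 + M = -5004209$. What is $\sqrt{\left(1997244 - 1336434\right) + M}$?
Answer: $i \sqrt{4343401} \approx 2084.1 i$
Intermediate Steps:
$M = -5004211$ ($M = -2 - 5004209 = -5004211$)
$\sqrt{\left(1997244 - 1336434\right) + M} = \sqrt{\left(1997244 - 1336434\right) - 5004211} = \sqrt{660810 - 5004211} = \sqrt{-4343401} = i \sqrt{4343401}$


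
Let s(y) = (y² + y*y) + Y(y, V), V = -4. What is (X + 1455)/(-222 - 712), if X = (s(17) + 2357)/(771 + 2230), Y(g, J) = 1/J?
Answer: -17477559/11211736 ≈ -1.5589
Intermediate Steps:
s(y) = -¼ + 2*y² (s(y) = (y² + y*y) + 1/(-4) = (y² + y²) - ¼ = 2*y² - ¼ = -¼ + 2*y²)
X = 11739/12004 (X = ((-¼ + 2*17²) + 2357)/(771 + 2230) = ((-¼ + 2*289) + 2357)/3001 = ((-¼ + 578) + 2357)*(1/3001) = (2311/4 + 2357)*(1/3001) = (11739/4)*(1/3001) = 11739/12004 ≈ 0.97792)
(X + 1455)/(-222 - 712) = (11739/12004 + 1455)/(-222 - 712) = (17477559/12004)/(-934) = (17477559/12004)*(-1/934) = -17477559/11211736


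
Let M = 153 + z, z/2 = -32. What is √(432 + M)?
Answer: √521 ≈ 22.825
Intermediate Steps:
z = -64 (z = 2*(-32) = -64)
M = 89 (M = 153 - 64 = 89)
√(432 + M) = √(432 + 89) = √521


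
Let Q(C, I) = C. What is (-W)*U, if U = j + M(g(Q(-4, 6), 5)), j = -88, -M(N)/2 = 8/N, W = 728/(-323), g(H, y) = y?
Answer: -17472/85 ≈ -205.55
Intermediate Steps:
W = -728/323 (W = 728*(-1/323) = -728/323 ≈ -2.2539)
M(N) = -16/N
U = -456/5 (U = -88 - 16/5 = -456/5 ≈ -91.200)
(-W)*U = -1*(-728/323)*(-456/5) = (728/323)*(-456/5) = -17472/85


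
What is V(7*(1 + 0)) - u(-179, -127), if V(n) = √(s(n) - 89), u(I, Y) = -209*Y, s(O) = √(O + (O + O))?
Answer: -26543 + I*√(89 - √21) ≈ -26543.0 + 9.1879*I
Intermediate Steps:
s(O) = √3*√O (s(O) = √(O + 2*O) = √(3*O) = √3*√O)
V(n) = √(-89 + √3*√n) (V(n) = √(√3*√n - 89) = √(-89 + √3*√n))
V(7*(1 + 0)) - u(-179, -127) = √(-89 + √3*√(7*(1 + 0))) - (-209)*(-127) = √(-89 + √3*√(7*1)) - 1*26543 = √(-89 + √3*√7) - 26543 = √(-89 + √21) - 26543 = -26543 + √(-89 + √21)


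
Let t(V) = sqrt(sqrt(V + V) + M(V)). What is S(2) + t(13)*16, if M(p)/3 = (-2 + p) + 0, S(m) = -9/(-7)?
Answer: 9/7 + 16*sqrt(33 + sqrt(26)) ≈ 100.04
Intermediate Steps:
S(m) = 9/7 (S(m) = -9*(-1/7) = 9/7)
M(p) = -6 + 3*p (M(p) = 3*((-2 + p) + 0) = 3*(-2 + p) = -6 + 3*p)
t(V) = sqrt(-6 + 3*V + sqrt(2)*sqrt(V)) (t(V) = sqrt(sqrt(V + V) + (-6 + 3*V)) = sqrt(sqrt(2*V) + (-6 + 3*V)) = sqrt(sqrt(2)*sqrt(V) + (-6 + 3*V)) = sqrt(-6 + 3*V + sqrt(2)*sqrt(V)))
S(2) + t(13)*16 = 9/7 + sqrt(-6 + 3*13 + sqrt(2)*sqrt(13))*16 = 9/7 + sqrt(-6 + 39 + sqrt(26))*16 = 9/7 + sqrt(33 + sqrt(26))*16 = 9/7 + 16*sqrt(33 + sqrt(26))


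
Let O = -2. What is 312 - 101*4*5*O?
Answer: 4352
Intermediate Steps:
312 - 101*4*5*O = 312 - 101*4*5*(-2) = 312 - 2020*(-2) = 312 - 101*(-40) = 312 + 4040 = 4352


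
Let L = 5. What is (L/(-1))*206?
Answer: -1030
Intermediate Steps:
(L/(-1))*206 = (5/(-1))*206 = (5*(-1))*206 = -5*206 = -1030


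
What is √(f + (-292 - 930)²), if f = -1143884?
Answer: 10*√3494 ≈ 591.10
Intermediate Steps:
√(f + (-292 - 930)²) = √(-1143884 + (-292 - 930)²) = √(-1143884 + (-1222)²) = √(-1143884 + 1493284) = √349400 = 10*√3494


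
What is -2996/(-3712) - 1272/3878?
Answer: 862103/1799392 ≈ 0.47911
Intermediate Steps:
-2996/(-3712) - 1272/3878 = -2996*(-1/3712) - 1272*1/3878 = 749/928 - 636/1939 = 862103/1799392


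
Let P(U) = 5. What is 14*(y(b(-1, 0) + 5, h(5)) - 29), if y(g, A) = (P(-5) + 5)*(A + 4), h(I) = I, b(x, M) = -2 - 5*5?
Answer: 854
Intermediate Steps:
b(x, M) = -27 (b(x, M) = -2 - 25 = -27)
y(g, A) = 40 + 10*A (y(g, A) = (5 + 5)*(A + 4) = 10*(4 + A) = 40 + 10*A)
14*(y(b(-1, 0) + 5, h(5)) - 29) = 14*((40 + 10*5) - 29) = 14*((40 + 50) - 29) = 14*(90 - 29) = 14*61 = 854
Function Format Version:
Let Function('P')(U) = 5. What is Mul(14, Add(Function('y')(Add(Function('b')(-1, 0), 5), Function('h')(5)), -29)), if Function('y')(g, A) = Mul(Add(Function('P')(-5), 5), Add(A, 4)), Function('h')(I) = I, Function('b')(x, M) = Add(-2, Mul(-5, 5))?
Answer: 854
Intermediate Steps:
Function('b')(x, M) = -27 (Function('b')(x, M) = Add(-2, -25) = -27)
Function('y')(g, A) = Add(40, Mul(10, A)) (Function('y')(g, A) = Mul(Add(5, 5), Add(A, 4)) = Mul(10, Add(4, A)) = Add(40, Mul(10, A)))
Mul(14, Add(Function('y')(Add(Function('b')(-1, 0), 5), Function('h')(5)), -29)) = Mul(14, Add(Add(40, Mul(10, 5)), -29)) = Mul(14, Add(Add(40, 50), -29)) = Mul(14, Add(90, -29)) = Mul(14, 61) = 854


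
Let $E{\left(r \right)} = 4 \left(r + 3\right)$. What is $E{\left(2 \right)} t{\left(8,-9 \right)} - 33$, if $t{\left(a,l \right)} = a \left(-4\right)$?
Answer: $-673$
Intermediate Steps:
$t{\left(a,l \right)} = - 4 a$
$E{\left(r \right)} = 12 + 4 r$ ($E{\left(r \right)} = 4 \left(3 + r\right) = 12 + 4 r$)
$E{\left(2 \right)} t{\left(8,-9 \right)} - 33 = \left(12 + 4 \cdot 2\right) \left(\left(-4\right) 8\right) - 33 = \left(12 + 8\right) \left(-32\right) - 33 = 20 \left(-32\right) - 33 = -640 - 33 = -673$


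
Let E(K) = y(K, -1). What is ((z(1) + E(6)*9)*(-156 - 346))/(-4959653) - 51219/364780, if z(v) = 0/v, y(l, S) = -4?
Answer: -260620771167/1809182221340 ≈ -0.14405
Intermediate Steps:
z(v) = 0
E(K) = -4
((z(1) + E(6)*9)*(-156 - 346))/(-4959653) - 51219/364780 = ((0 - 4*9)*(-156 - 346))/(-4959653) - 51219/364780 = ((0 - 36)*(-502))*(-1/4959653) - 51219*1/364780 = -36*(-502)*(-1/4959653) - 51219/364780 = 18072*(-1/4959653) - 51219/364780 = -18072/4959653 - 51219/364780 = -260620771167/1809182221340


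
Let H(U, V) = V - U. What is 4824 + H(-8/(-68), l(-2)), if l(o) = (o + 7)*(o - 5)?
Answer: 81411/17 ≈ 4788.9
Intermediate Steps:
l(o) = (-5 + o)*(7 + o) (l(o) = (7 + o)*(-5 + o) = (-5 + o)*(7 + o))
4824 + H(-8/(-68), l(-2)) = 4824 + ((-35 + (-2)² + 2*(-2)) - (-8)/(-68)) = 4824 + ((-35 + 4 - 4) - (-8)*(-1)/68) = 4824 + (-35 - 1*2/17) = 4824 + (-35 - 2/17) = 4824 - 597/17 = 81411/17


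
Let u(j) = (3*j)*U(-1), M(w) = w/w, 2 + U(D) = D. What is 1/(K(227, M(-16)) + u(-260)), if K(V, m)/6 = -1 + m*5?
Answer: 1/2364 ≈ 0.00042301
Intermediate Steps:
U(D) = -2 + D
M(w) = 1
K(V, m) = -6 + 30*m (K(V, m) = 6*(-1 + m*5) = 6*(-1 + 5*m) = -6 + 30*m)
u(j) = -9*j (u(j) = (3*j)*(-2 - 1) = (3*j)*(-3) = -9*j)
1/(K(227, M(-16)) + u(-260)) = 1/((-6 + 30*1) - 9*(-260)) = 1/((-6 + 30) + 2340) = 1/(24 + 2340) = 1/2364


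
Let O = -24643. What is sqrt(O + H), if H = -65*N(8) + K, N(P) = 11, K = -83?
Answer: I*sqrt(25441) ≈ 159.5*I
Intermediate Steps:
H = -798 (H = -65*11 - 83 = -715 - 83 = -798)
sqrt(O + H) = sqrt(-24643 - 798) = sqrt(-25441) = I*sqrt(25441)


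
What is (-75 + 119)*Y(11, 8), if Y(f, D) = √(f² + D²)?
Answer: 44*√185 ≈ 598.46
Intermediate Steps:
Y(f, D) = √(D² + f²)
(-75 + 119)*Y(11, 8) = (-75 + 119)*√(8² + 11²) = 44*√(64 + 121) = 44*√185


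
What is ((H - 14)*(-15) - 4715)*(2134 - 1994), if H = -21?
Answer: -586600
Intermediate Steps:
((H - 14)*(-15) - 4715)*(2134 - 1994) = ((-21 - 14)*(-15) - 4715)*(2134 - 1994) = (-35*(-15) - 4715)*140 = (525 - 4715)*140 = -4190*140 = -586600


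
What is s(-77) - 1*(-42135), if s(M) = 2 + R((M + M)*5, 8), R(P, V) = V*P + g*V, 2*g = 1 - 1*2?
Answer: 35973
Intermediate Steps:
g = -½ (g = (1 - 1*2)/2 = (1 - 2)/2 = (½)*(-1) = -½ ≈ -0.50000)
R(P, V) = -V/2 + P*V (R(P, V) = V*P - V/2 = P*V - V/2 = -V/2 + P*V)
s(M) = -2 + 80*M (s(M) = 2 + 8*(-½ + (M + M)*5) = 2 + 8*(-½ + (2*M)*5) = 2 + 8*(-½ + 10*M) = 2 + (-4 + 80*M) = -2 + 80*M)
s(-77) - 1*(-42135) = (-2 + 80*(-77)) - 1*(-42135) = (-2 - 6160) + 42135 = -6162 + 42135 = 35973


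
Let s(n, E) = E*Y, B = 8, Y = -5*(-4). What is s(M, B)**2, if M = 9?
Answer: 25600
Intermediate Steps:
Y = 20
s(n, E) = 20*E (s(n, E) = E*20 = 20*E)
s(M, B)**2 = (20*8)**2 = 160**2 = 25600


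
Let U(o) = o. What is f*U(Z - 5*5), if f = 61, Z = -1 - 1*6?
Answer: -1952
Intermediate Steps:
Z = -7 (Z = -1 - 6 = -7)
f*U(Z - 5*5) = 61*(-7 - 5*5) = 61*(-7 - 25) = 61*(-32) = -1952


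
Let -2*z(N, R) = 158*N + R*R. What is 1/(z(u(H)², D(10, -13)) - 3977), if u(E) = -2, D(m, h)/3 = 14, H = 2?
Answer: -1/5175 ≈ -0.00019324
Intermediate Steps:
D(m, h) = 42 (D(m, h) = 3*14 = 42)
z(N, R) = -79*N - R²/2 (z(N, R) = -(158*N + R*R)/2 = -(158*N + R²)/2 = -(R² + 158*N)/2 = -79*N - R²/2)
1/(z(u(H)², D(10, -13)) - 3977) = 1/((-79*(-2)² - ½*42²) - 3977) = 1/((-79*4 - ½*1764) - 3977) = 1/((-316 - 882) - 3977) = 1/(-1198 - 3977) = 1/(-5175) = -1/5175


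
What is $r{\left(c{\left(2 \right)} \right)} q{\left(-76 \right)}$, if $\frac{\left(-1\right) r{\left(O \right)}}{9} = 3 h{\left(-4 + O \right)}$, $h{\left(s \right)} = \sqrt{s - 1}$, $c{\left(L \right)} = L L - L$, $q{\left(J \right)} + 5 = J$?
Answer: $2187 i \sqrt{3} \approx 3788.0 i$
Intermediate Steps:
$q{\left(J \right)} = -5 + J$
$c{\left(L \right)} = L^{2} - L$
$h{\left(s \right)} = \sqrt{-1 + s}$
$r{\left(O \right)} = - 27 \sqrt{-5 + O}$ ($r{\left(O \right)} = - 9 \cdot 3 \sqrt{-1 + \left(-4 + O\right)} = - 9 \cdot 3 \sqrt{-5 + O} = - 27 \sqrt{-5 + O}$)
$r{\left(c{\left(2 \right)} \right)} q{\left(-76 \right)} = - 27 \sqrt{-5 + 2 \left(-1 + 2\right)} \left(-5 - 76\right) = - 27 \sqrt{-5 + 2 \cdot 1} \left(-81\right) = - 27 \sqrt{-5 + 2} \left(-81\right) = - 27 \sqrt{-3} \left(-81\right) = - 27 i \sqrt{3} \left(-81\right) = 2187 i \sqrt{3}$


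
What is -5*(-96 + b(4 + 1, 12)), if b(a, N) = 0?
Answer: 480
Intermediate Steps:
-5*(-96 + b(4 + 1, 12)) = -5*(-96 + 0) = -5*(-96) = 480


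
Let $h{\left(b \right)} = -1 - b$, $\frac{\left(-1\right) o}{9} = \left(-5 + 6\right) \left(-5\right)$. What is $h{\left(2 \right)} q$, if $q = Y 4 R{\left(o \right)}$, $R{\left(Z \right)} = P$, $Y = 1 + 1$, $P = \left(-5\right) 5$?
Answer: $600$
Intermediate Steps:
$o = 45$ ($o = - 9 \left(-5 + 6\right) \left(-5\right) = - 9 \cdot 1 \left(-5\right) = \left(-9\right) \left(-5\right) = 45$)
$P = -25$
$Y = 2$
$R{\left(Z \right)} = -25$
$q = -200$ ($q = 2 \cdot 4 \left(-25\right) = 8 \left(-25\right) = -200$)
$h{\left(2 \right)} q = \left(-1 - 2\right) \left(-200\right) = \left(-3\right) \left(-200\right) = 600$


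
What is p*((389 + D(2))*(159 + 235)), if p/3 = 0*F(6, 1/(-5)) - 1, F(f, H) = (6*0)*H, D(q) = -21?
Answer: -434976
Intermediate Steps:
F(f, H) = 0 (F(f, H) = 0*H = 0)
p = -3 (p = 3*(0*0 - 1) = 3*(0 - 1) = 3*(-1) = -3)
p*((389 + D(2))*(159 + 235)) = -3*(389 - 21)*(159 + 235) = -1104*394 = -3*144992 = -434976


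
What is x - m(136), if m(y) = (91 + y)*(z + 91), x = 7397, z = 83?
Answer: -32101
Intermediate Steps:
m(y) = 15834 + 174*y (m(y) = (91 + y)*(83 + 91) = (91 + y)*174 = 15834 + 174*y)
x - m(136) = 7397 - (15834 + 174*136) = 7397 - (15834 + 23664) = 7397 - 1*39498 = 7397 - 39498 = -32101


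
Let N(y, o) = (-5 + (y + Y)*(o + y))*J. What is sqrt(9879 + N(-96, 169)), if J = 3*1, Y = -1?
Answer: I*sqrt(11379) ≈ 106.67*I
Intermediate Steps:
J = 3
N(y, o) = -15 + 3*(-1 + y)*(o + y) (N(y, o) = (-5 + (y - 1)*(o + y))*3 = (-5 + (-1 + y)*(o + y))*3 = -15 + 3*(-1 + y)*(o + y))
sqrt(9879 + N(-96, 169)) = sqrt(9879 + (-15 - 3*169 - 3*(-96) + 3*(-96)**2 + 3*169*(-96))) = sqrt(9879 + (-15 - 507 + 288 + 3*9216 - 48672)) = sqrt(9879 + (-15 - 507 + 288 + 27648 - 48672)) = sqrt(9879 - 21258) = sqrt(-11379) = I*sqrt(11379)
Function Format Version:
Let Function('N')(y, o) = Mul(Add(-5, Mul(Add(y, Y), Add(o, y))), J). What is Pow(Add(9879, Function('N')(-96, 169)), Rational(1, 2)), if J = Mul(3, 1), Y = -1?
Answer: Mul(I, Pow(11379, Rational(1, 2))) ≈ Mul(106.67, I)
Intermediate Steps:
J = 3
Function('N')(y, o) = Add(-15, Mul(3, Add(-1, y), Add(o, y))) (Function('N')(y, o) = Mul(Add(-5, Mul(Add(y, -1), Add(o, y))), 3) = Mul(Add(-5, Mul(Add(-1, y), Add(o, y))), 3) = Add(-15, Mul(3, Add(-1, y), Add(o, y))))
Pow(Add(9879, Function('N')(-96, 169)), Rational(1, 2)) = Pow(Add(9879, Add(-15, Mul(-3, 169), Mul(-3, -96), Mul(3, Pow(-96, 2)), Mul(3, 169, -96))), Rational(1, 2)) = Pow(Add(9879, Add(-15, -507, 288, Mul(3, 9216), -48672)), Rational(1, 2)) = Pow(Add(9879, Add(-15, -507, 288, 27648, -48672)), Rational(1, 2)) = Pow(Add(9879, -21258), Rational(1, 2)) = Pow(-11379, Rational(1, 2)) = Mul(I, Pow(11379, Rational(1, 2)))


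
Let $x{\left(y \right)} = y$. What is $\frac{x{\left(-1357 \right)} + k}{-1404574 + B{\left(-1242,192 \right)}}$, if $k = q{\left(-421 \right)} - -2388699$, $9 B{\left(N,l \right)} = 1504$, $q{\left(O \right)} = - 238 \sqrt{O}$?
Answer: $- \frac{10743039}{6319831} + \frac{153 i \sqrt{421}}{902833} \approx -1.6999 + 0.0034772 i$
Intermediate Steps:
$B{\left(N,l \right)} = \frac{1504}{9}$ ($B{\left(N,l \right)} = \frac{1}{9} \cdot 1504 = \frac{1504}{9}$)
$k = 2388699 - 238 i \sqrt{421}$ ($k = - 238 \sqrt{-421} - -2388699 = - 238 i \sqrt{421} + 2388699 = 2388699 - 238 i \sqrt{421} \approx 2.3887 \cdot 10^{6} - 4883.4 i$)
$\frac{x{\left(-1357 \right)} + k}{-1404574 + B{\left(-1242,192 \right)}} = \frac{-1357 + \left(2388699 - 238 i \sqrt{421}\right)}{-1404574 + \frac{1504}{9}} = \frac{2387342 - 238 i \sqrt{421}}{- \frac{12639662}{9}} = \left(2387342 - 238 i \sqrt{421}\right) \left(- \frac{9}{12639662}\right) = - \frac{10743039}{6319831} + \frac{153 i \sqrt{421}}{902833}$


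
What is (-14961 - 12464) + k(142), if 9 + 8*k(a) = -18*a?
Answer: -221965/8 ≈ -27746.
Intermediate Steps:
k(a) = -9/8 - 9*a/4 (k(a) = -9/8 + (-18*a)/8 = -9/8 - 9*a/4)
(-14961 - 12464) + k(142) = (-14961 - 12464) + (-9/8 - 9/4*142) = -27425 + (-9/8 - 639/2) = -27425 - 2565/8 = -221965/8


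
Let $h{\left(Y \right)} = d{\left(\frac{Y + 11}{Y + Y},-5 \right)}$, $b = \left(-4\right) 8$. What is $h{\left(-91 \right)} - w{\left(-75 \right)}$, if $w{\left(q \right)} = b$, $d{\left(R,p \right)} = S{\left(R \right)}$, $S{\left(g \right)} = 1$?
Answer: $33$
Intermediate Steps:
$d{\left(R,p \right)} = 1$
$b = -32$
$h{\left(Y \right)} = 1$
$w{\left(q \right)} = -32$
$h{\left(-91 \right)} - w{\left(-75 \right)} = 1 - -32 = 1 + 32 = 33$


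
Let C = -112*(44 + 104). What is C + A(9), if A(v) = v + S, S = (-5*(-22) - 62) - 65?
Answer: -16584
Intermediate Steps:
C = -16576 (C = -112*148 = -16576)
S = -17 (S = (110 - 62) - 65 = 48 - 65 = -17)
A(v) = -17 + v (A(v) = v - 17 = -17 + v)
C + A(9) = -16576 + (-17 + 9) = -16576 - 8 = -16584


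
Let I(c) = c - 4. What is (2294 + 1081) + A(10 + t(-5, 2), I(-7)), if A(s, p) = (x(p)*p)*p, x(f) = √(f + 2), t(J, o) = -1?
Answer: 3375 + 363*I ≈ 3375.0 + 363.0*I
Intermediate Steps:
I(c) = -4 + c
x(f) = √(2 + f)
A(s, p) = p²*√(2 + p) (A(s, p) = (√(2 + p)*p)*p = (p*√(2 + p))*p = p²*√(2 + p))
(2294 + 1081) + A(10 + t(-5, 2), I(-7)) = (2294 + 1081) + (-4 - 7)²*√(2 + (-4 - 7)) = 3375 + (-11)²*√(2 - 11) = 3375 + 121*√(-9) = 3375 + 121*(3*I) = 3375 + 363*I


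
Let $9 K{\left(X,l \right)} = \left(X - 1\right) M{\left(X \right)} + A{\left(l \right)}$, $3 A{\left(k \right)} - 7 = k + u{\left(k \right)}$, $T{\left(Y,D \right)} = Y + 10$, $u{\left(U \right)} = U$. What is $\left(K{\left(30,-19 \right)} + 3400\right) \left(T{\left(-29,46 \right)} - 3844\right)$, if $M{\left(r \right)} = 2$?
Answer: $- \frac{355175809}{27} \approx -1.3155 \cdot 10^{7}$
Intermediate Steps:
$T{\left(Y,D \right)} = 10 + Y$
$A{\left(k \right)} = \frac{7}{3} + \frac{2 k}{3}$ ($A{\left(k \right)} = \frac{7}{3} + \frac{k + k}{3} = \frac{7}{3} + \frac{2 k}{3}$)
$K{\left(X,l \right)} = \frac{1}{27} + \frac{2 X}{9} + \frac{2 l}{27}$ ($K{\left(X,l \right)} = \frac{\left(X - 1\right) 2 + \left(\frac{7}{3} + \frac{2 l}{3}\right)}{9} = \frac{\left(-1 + X\right) 2 + \left(\frac{7}{3} + \frac{2 l}{3}\right)}{9} = \frac{\left(-2 + 2 X\right) + \left(\frac{7}{3} + \frac{2 l}{3}\right)}{9} = \frac{\frac{1}{3} + 2 X + \frac{2 l}{3}}{9} = \frac{1}{27} + \frac{2 X}{9} + \frac{2 l}{27}$)
$\left(K{\left(30,-19 \right)} + 3400\right) \left(T{\left(-29,46 \right)} - 3844\right) = \left(\left(\frac{1}{27} + \frac{2}{9} \cdot 30 + \frac{2}{27} \left(-19\right)\right) + 3400\right) \left(\left(10 - 29\right) - 3844\right) = \left(\left(\frac{1}{27} + \frac{20}{3} - \frac{38}{27}\right) + 3400\right) \left(-19 - 3844\right) = \left(\frac{143}{27} + 3400\right) \left(-3863\right) = \frac{91943}{27} \left(-3863\right) = - \frac{355175809}{27}$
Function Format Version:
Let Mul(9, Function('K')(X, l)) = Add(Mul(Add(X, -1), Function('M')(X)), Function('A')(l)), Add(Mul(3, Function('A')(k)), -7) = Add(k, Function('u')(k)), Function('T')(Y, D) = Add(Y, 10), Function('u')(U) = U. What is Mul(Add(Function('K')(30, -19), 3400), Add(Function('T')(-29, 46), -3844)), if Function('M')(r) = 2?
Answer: Rational(-355175809, 27) ≈ -1.3155e+7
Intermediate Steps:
Function('T')(Y, D) = Add(10, Y)
Function('A')(k) = Add(Rational(7, 3), Mul(Rational(2, 3), k)) (Function('A')(k) = Add(Rational(7, 3), Mul(Rational(1, 3), Add(k, k))) = Add(Rational(7, 3), Mul(Rational(1, 3), Mul(2, k))) = Add(Rational(7, 3), Mul(Rational(2, 3), k)))
Function('K')(X, l) = Add(Rational(1, 27), Mul(Rational(2, 9), X), Mul(Rational(2, 27), l)) (Function('K')(X, l) = Mul(Rational(1, 9), Add(Mul(Add(X, -1), 2), Add(Rational(7, 3), Mul(Rational(2, 3), l)))) = Mul(Rational(1, 9), Add(Mul(Add(-1, X), 2), Add(Rational(7, 3), Mul(Rational(2, 3), l)))) = Mul(Rational(1, 9), Add(Add(-2, Mul(2, X)), Add(Rational(7, 3), Mul(Rational(2, 3), l)))) = Mul(Rational(1, 9), Add(Rational(1, 3), Mul(2, X), Mul(Rational(2, 3), l))) = Add(Rational(1, 27), Mul(Rational(2, 9), X), Mul(Rational(2, 27), l)))
Mul(Add(Function('K')(30, -19), 3400), Add(Function('T')(-29, 46), -3844)) = Mul(Add(Add(Rational(1, 27), Mul(Rational(2, 9), 30), Mul(Rational(2, 27), -19)), 3400), Add(Add(10, -29), -3844)) = Mul(Add(Add(Rational(1, 27), Rational(20, 3), Rational(-38, 27)), 3400), Add(-19, -3844)) = Mul(Add(Rational(143, 27), 3400), -3863) = Mul(Rational(91943, 27), -3863) = Rational(-355175809, 27)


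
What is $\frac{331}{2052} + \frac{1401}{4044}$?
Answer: $\frac{175559}{345762} \approx 0.50774$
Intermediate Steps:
$\frac{331}{2052} + \frac{1401}{4044} = 331 \cdot \frac{1}{2052} + 1401 \cdot \frac{1}{4044} = \frac{331}{2052} + \frac{467}{1348} = \frac{175559}{345762}$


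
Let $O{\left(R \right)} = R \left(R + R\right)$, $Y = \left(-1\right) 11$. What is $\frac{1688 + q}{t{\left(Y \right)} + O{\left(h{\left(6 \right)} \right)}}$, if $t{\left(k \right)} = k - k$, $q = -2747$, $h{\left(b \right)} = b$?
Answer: $- \frac{353}{24} \approx -14.708$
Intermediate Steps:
$Y = -11$
$O{\left(R \right)} = 2 R^{2}$ ($O{\left(R \right)} = R 2 R = 2 R^{2}$)
$t{\left(k \right)} = 0$
$\frac{1688 + q}{t{\left(Y \right)} + O{\left(h{\left(6 \right)} \right)}} = \frac{1688 - 2747}{0 + 2 \cdot 6^{2}} = - \frac{1059}{0 + 2 \cdot 36} = - \frac{1059}{0 + 72} = - \frac{1059}{72} = \left(-1059\right) \frac{1}{72} = - \frac{353}{24}$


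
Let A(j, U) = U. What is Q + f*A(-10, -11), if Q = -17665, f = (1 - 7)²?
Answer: -18061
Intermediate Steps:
f = 36 (f = (-6)² = 36)
Q + f*A(-10, -11) = -17665 + 36*(-11) = -17665 - 396 = -18061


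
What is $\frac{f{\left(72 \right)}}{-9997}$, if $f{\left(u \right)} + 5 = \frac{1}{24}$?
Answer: $\frac{119}{239928} \approx 0.00049598$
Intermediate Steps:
$f{\left(u \right)} = - \frac{119}{24}$ ($f{\left(u \right)} = -5 + \frac{1}{24} = - \frac{119}{24}$)
$\frac{f{\left(72 \right)}}{-9997} = - \frac{119}{24 \left(-9997\right)} = \left(- \frac{119}{24}\right) \left(- \frac{1}{9997}\right) = \frac{119}{239928}$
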